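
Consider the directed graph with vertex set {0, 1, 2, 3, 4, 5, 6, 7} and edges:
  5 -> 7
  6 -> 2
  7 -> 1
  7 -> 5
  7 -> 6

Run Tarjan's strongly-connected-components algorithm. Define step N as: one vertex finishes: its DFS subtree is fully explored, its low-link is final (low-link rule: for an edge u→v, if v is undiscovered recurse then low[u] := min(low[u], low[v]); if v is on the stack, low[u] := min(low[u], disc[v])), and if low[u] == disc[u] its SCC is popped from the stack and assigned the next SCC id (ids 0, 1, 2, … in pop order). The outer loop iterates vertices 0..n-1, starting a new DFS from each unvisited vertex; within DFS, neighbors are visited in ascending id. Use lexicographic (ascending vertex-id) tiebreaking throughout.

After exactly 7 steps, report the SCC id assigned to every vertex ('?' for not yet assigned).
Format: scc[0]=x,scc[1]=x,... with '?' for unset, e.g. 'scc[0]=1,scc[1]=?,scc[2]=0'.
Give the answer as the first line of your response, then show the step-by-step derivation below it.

scc[0]=0,scc[1]=1,scc[2]=2,scc[3]=3,scc[4]=4,scc[5]=?,scc[6]=5,scc[7]=?

step 1: low=(low[0]=0,low[1]=?,low[2]=?,low[3]=?,low[4]=?,low[5]=?,low[6]=?,low[7]=?); scc=(scc[0]=0,scc[1]=?,scc[2]=?,scc[3]=?,scc[4]=?,scc[5]=?,scc[6]=?,scc[7]=?)
step 2: low=(low[0]=0,low[1]=1,low[2]=?,low[3]=?,low[4]=?,low[5]=?,low[6]=?,low[7]=?); scc=(scc[0]=0,scc[1]=1,scc[2]=?,scc[3]=?,scc[4]=?,scc[5]=?,scc[6]=?,scc[7]=?)
step 3: low=(low[0]=0,low[1]=1,low[2]=2,low[3]=?,low[4]=?,low[5]=?,low[6]=?,low[7]=?); scc=(scc[0]=0,scc[1]=1,scc[2]=2,scc[3]=?,scc[4]=?,scc[5]=?,scc[6]=?,scc[7]=?)
step 4: low=(low[0]=0,low[1]=1,low[2]=2,low[3]=3,low[4]=?,low[5]=?,low[6]=?,low[7]=?); scc=(scc[0]=0,scc[1]=1,scc[2]=2,scc[3]=3,scc[4]=?,scc[5]=?,scc[6]=?,scc[7]=?)
step 5: low=(low[0]=0,low[1]=1,low[2]=2,low[3]=3,low[4]=4,low[5]=?,low[6]=?,low[7]=?); scc=(scc[0]=0,scc[1]=1,scc[2]=2,scc[3]=3,scc[4]=4,scc[5]=?,scc[6]=?,scc[7]=?)
step 6: low=(low[0]=0,low[1]=1,low[2]=2,low[3]=3,low[4]=4,low[5]=5,low[6]=7,low[7]=5); scc=(scc[0]=0,scc[1]=1,scc[2]=2,scc[3]=3,scc[4]=4,scc[5]=?,scc[6]=5,scc[7]=?)
step 7: low=(low[0]=0,low[1]=1,low[2]=2,low[3]=3,low[4]=4,low[5]=5,low[6]=7,low[7]=5); scc=(scc[0]=0,scc[1]=1,scc[2]=2,scc[3]=3,scc[4]=4,scc[5]=?,scc[6]=5,scc[7]=?)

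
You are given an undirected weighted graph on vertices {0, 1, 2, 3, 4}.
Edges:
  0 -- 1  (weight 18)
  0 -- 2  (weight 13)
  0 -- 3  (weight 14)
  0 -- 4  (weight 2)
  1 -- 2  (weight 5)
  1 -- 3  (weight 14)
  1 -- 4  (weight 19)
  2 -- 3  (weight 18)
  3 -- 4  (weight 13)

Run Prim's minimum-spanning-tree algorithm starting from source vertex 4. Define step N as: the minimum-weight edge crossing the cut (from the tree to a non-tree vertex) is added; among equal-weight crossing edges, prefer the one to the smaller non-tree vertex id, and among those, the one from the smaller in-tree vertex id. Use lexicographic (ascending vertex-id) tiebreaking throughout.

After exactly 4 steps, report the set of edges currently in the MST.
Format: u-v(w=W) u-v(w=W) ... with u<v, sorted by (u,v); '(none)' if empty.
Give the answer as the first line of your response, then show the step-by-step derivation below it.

0-2(w=13) 0-4(w=2) 1-2(w=5) 3-4(w=13)

step 1: add edge 0-4 (w=2); MST = {0-4(w=2)}
step 2: add edge 0-2 (w=13); MST = {0-2(w=13) 0-4(w=2)}
step 3: add edge 1-2 (w=5); MST = {0-2(w=13) 0-4(w=2) 1-2(w=5)}
step 4: add edge 3-4 (w=13); MST = {0-2(w=13) 0-4(w=2) 1-2(w=5) 3-4(w=13)}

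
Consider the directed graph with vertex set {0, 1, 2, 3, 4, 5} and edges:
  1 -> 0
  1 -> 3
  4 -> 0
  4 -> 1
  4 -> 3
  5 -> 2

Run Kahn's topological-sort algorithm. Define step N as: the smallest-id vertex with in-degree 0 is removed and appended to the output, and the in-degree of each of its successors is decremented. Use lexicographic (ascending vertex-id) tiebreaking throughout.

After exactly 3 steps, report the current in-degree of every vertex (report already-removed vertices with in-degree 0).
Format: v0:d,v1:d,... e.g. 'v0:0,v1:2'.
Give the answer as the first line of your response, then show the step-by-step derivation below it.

v0:0,v1:0,v2:1,v3:0,v4:0,v5:0

step 1: output 4; order=[4]; indeg=(1,0,1,1,0,0)
step 2: output 1; order=[4,1]; indeg=(0,0,1,0,0,0)
step 3: output 0; order=[4,1,0]; indeg=(0,0,1,0,0,0)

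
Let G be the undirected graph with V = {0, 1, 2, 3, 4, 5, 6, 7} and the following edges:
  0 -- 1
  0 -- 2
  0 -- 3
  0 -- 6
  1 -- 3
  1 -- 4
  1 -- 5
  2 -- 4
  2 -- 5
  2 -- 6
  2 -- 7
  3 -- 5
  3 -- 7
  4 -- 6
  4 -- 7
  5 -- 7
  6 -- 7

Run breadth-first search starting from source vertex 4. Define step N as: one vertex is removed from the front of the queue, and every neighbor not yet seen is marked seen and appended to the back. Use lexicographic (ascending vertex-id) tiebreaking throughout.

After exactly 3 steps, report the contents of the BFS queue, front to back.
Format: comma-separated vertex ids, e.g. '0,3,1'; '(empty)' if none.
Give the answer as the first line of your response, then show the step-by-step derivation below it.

6,7,0,3,5

step 1: dequeue 4; queue=[1,2,6,7]; order=4
step 2: dequeue 1; queue=[2,6,7,0,3,5]; order=4,1
step 3: dequeue 2; queue=[6,7,0,3,5]; order=4,1,2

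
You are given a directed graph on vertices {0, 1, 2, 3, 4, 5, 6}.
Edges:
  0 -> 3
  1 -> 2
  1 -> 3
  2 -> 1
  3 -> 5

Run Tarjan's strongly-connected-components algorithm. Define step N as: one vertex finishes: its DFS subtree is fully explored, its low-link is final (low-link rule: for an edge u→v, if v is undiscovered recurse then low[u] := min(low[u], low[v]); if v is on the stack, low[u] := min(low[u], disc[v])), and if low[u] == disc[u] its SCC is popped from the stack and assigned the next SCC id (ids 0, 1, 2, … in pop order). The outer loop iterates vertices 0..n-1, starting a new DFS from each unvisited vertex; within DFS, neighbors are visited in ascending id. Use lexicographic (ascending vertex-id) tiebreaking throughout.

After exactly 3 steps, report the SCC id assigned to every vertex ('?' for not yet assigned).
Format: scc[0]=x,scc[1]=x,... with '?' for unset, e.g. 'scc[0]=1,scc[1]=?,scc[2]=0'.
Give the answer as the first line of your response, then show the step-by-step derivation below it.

scc[0]=2,scc[1]=?,scc[2]=?,scc[3]=1,scc[4]=?,scc[5]=0,scc[6]=?

step 1: low=(low[0]=0,low[1]=?,low[2]=?,low[3]=1,low[4]=?,low[5]=2,low[6]=?); scc=(scc[0]=?,scc[1]=?,scc[2]=?,scc[3]=?,scc[4]=?,scc[5]=0,scc[6]=?)
step 2: low=(low[0]=0,low[1]=?,low[2]=?,low[3]=1,low[4]=?,low[5]=2,low[6]=?); scc=(scc[0]=?,scc[1]=?,scc[2]=?,scc[3]=1,scc[4]=?,scc[5]=0,scc[6]=?)
step 3: low=(low[0]=0,low[1]=?,low[2]=?,low[3]=1,low[4]=?,low[5]=2,low[6]=?); scc=(scc[0]=2,scc[1]=?,scc[2]=?,scc[3]=1,scc[4]=?,scc[5]=0,scc[6]=?)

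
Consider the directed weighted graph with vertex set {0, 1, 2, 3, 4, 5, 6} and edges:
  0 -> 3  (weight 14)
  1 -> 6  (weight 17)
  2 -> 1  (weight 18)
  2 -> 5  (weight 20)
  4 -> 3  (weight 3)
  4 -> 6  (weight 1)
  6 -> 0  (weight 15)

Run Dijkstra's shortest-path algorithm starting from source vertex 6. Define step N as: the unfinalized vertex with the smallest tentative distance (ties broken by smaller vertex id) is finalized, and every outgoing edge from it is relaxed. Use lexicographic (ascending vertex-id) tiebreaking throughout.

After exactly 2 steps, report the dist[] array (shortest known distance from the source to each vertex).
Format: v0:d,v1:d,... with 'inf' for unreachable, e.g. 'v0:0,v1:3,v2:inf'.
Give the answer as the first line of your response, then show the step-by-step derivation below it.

v0:15,v1:inf,v2:inf,v3:29,v4:inf,v5:inf,v6:0

step 1: dist = v0:15,v1:inf,v2:inf,v3:inf,v4:inf,v5:inf,v6:0
step 2: dist = v0:15,v1:inf,v2:inf,v3:29,v4:inf,v5:inf,v6:0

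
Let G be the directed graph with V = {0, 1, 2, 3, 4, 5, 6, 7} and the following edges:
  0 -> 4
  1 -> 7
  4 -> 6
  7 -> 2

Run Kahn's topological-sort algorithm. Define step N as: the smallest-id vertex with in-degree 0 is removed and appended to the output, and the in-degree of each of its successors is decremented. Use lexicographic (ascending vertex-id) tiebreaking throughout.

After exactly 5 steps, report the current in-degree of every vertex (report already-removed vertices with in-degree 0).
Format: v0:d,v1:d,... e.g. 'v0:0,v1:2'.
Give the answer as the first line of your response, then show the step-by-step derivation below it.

v0:0,v1:0,v2:1,v3:0,v4:0,v5:0,v6:0,v7:0

step 1: output 0; order=[0]; indeg=(0,0,1,0,0,0,1,1)
step 2: output 1; order=[0,1]; indeg=(0,0,1,0,0,0,1,0)
step 3: output 3; order=[0,1,3]; indeg=(0,0,1,0,0,0,1,0)
step 4: output 4; order=[0,1,3,4]; indeg=(0,0,1,0,0,0,0,0)
step 5: output 5; order=[0,1,3,4,5]; indeg=(0,0,1,0,0,0,0,0)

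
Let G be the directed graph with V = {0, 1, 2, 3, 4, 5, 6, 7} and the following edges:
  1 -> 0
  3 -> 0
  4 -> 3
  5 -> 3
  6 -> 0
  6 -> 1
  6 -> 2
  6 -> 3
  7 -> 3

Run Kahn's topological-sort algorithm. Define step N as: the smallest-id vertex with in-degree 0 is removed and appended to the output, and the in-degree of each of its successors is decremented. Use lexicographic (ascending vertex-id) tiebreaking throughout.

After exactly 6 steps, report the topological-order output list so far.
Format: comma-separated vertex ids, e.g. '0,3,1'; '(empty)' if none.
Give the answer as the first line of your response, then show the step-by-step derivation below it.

4,5,6,1,2,7

step 1: output 4; order=[4]; indeg=(3,1,1,3,0,0,0,0)
step 2: output 5; order=[4,5]; indeg=(3,1,1,2,0,0,0,0)
step 3: output 6; order=[4,5,6]; indeg=(2,0,0,1,0,0,0,0)
step 4: output 1; order=[4,5,6,1]; indeg=(1,0,0,1,0,0,0,0)
step 5: output 2; order=[4,5,6,1,2]; indeg=(1,0,0,1,0,0,0,0)
step 6: output 7; order=[4,5,6,1,2,7]; indeg=(1,0,0,0,0,0,0,0)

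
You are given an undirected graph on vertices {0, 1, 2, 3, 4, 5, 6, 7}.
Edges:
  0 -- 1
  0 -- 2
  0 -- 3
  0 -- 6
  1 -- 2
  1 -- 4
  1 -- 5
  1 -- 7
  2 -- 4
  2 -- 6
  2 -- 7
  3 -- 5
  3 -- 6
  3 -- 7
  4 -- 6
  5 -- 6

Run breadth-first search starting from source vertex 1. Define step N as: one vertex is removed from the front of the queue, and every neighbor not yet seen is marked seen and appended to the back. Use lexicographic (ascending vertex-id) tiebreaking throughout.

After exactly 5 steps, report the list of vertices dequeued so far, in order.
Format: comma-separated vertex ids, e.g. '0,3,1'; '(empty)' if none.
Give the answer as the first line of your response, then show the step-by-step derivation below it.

1,0,2,4,5

step 1: dequeue 1; queue=[0,2,4,5,7]; order=1
step 2: dequeue 0; queue=[2,4,5,7,3,6]; order=1,0
step 3: dequeue 2; queue=[4,5,7,3,6]; order=1,0,2
step 4: dequeue 4; queue=[5,7,3,6]; order=1,0,2,4
step 5: dequeue 5; queue=[7,3,6]; order=1,0,2,4,5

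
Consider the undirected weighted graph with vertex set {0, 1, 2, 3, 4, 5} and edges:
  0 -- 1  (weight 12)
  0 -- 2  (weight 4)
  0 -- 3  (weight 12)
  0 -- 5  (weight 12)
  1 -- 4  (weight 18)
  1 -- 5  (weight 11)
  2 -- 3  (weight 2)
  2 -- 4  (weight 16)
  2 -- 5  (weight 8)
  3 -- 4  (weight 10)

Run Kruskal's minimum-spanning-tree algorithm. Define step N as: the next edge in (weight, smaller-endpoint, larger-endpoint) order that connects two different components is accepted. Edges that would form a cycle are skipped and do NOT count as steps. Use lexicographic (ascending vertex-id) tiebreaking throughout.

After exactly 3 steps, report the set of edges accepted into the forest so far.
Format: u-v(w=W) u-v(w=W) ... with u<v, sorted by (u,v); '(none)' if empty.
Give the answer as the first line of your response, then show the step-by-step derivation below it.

0-2(w=4) 2-3(w=2) 2-5(w=8)

step 1: add edge 2-3 (w=2); MST = {2-3(w=2)}
step 2: add edge 0-2 (w=4); MST = {0-2(w=4) 2-3(w=2)}
step 3: add edge 2-5 (w=8); MST = {0-2(w=4) 2-3(w=2) 2-5(w=8)}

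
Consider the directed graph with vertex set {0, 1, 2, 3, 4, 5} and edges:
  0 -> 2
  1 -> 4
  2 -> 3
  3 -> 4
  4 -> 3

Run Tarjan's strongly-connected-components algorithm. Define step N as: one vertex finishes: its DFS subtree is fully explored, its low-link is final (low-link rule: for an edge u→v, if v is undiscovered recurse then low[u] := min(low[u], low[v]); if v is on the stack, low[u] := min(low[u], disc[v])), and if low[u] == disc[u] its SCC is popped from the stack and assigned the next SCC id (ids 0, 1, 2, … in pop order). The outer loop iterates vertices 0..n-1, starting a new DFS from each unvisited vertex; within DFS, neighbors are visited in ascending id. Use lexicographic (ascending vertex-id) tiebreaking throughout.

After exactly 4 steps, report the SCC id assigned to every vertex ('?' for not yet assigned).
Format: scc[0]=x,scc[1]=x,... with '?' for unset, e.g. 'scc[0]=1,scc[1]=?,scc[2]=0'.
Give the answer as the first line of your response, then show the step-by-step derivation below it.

scc[0]=2,scc[1]=?,scc[2]=1,scc[3]=0,scc[4]=0,scc[5]=?

step 1: low=(low[0]=0,low[1]=?,low[2]=1,low[3]=2,low[4]=2,low[5]=?); scc=(scc[0]=?,scc[1]=?,scc[2]=?,scc[3]=?,scc[4]=?,scc[5]=?)
step 2: low=(low[0]=0,low[1]=?,low[2]=1,low[3]=2,low[4]=2,low[5]=?); scc=(scc[0]=?,scc[1]=?,scc[2]=?,scc[3]=0,scc[4]=0,scc[5]=?)
step 3: low=(low[0]=0,low[1]=?,low[2]=1,low[3]=2,low[4]=2,low[5]=?); scc=(scc[0]=?,scc[1]=?,scc[2]=1,scc[3]=0,scc[4]=0,scc[5]=?)
step 4: low=(low[0]=0,low[1]=?,low[2]=1,low[3]=2,low[4]=2,low[5]=?); scc=(scc[0]=2,scc[1]=?,scc[2]=1,scc[3]=0,scc[4]=0,scc[5]=?)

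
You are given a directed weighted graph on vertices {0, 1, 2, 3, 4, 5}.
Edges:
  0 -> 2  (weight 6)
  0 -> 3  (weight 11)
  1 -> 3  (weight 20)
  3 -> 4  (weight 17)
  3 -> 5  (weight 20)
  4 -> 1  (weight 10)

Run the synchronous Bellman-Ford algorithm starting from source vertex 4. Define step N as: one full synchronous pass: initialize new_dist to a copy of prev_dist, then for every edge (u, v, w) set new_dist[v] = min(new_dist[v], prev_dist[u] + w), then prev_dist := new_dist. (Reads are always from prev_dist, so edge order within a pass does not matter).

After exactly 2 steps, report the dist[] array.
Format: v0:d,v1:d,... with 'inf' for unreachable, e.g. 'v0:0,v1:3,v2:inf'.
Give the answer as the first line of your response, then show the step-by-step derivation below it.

v0:inf,v1:10,v2:inf,v3:30,v4:0,v5:inf

step 1: dist = v0:inf,v1:10,v2:inf,v3:inf,v4:0,v5:inf
step 2: dist = v0:inf,v1:10,v2:inf,v3:30,v4:0,v5:inf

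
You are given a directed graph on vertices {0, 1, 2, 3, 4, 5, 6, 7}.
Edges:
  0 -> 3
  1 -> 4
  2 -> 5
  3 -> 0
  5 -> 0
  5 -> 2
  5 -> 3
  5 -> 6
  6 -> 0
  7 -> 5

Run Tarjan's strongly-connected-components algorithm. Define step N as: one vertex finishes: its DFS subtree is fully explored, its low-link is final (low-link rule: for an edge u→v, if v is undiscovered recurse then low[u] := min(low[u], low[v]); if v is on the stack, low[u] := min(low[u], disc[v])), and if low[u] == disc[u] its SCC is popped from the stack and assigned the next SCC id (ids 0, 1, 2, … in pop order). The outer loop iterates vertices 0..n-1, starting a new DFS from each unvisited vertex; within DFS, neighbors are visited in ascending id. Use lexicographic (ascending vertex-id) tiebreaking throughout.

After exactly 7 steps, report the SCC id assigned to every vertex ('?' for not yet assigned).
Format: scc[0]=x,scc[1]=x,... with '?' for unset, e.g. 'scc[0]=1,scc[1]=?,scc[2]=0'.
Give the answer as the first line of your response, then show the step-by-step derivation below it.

scc[0]=0,scc[1]=2,scc[2]=4,scc[3]=0,scc[4]=1,scc[5]=4,scc[6]=3,scc[7]=?

step 1: low=(low[0]=0,low[1]=?,low[2]=?,low[3]=0,low[4]=?,low[5]=?,low[6]=?,low[7]=?); scc=(scc[0]=?,scc[1]=?,scc[2]=?,scc[3]=?,scc[4]=?,scc[5]=?,scc[6]=?,scc[7]=?)
step 2: low=(low[0]=0,low[1]=?,low[2]=?,low[3]=0,low[4]=?,low[5]=?,low[6]=?,low[7]=?); scc=(scc[0]=0,scc[1]=?,scc[2]=?,scc[3]=0,scc[4]=?,scc[5]=?,scc[6]=?,scc[7]=?)
step 3: low=(low[0]=0,low[1]=2,low[2]=?,low[3]=0,low[4]=3,low[5]=?,low[6]=?,low[7]=?); scc=(scc[0]=0,scc[1]=?,scc[2]=?,scc[3]=0,scc[4]=1,scc[5]=?,scc[6]=?,scc[7]=?)
step 4: low=(low[0]=0,low[1]=2,low[2]=?,low[3]=0,low[4]=3,low[5]=?,low[6]=?,low[7]=?); scc=(scc[0]=0,scc[1]=2,scc[2]=?,scc[3]=0,scc[4]=1,scc[5]=?,scc[6]=?,scc[7]=?)
step 5: low=(low[0]=0,low[1]=2,low[2]=4,low[3]=0,low[4]=3,low[5]=4,low[6]=6,low[7]=?); scc=(scc[0]=0,scc[1]=2,scc[2]=?,scc[3]=0,scc[4]=1,scc[5]=?,scc[6]=3,scc[7]=?)
step 6: low=(low[0]=0,low[1]=2,low[2]=4,low[3]=0,low[4]=3,low[5]=4,low[6]=6,low[7]=?); scc=(scc[0]=0,scc[1]=2,scc[2]=?,scc[3]=0,scc[4]=1,scc[5]=?,scc[6]=3,scc[7]=?)
step 7: low=(low[0]=0,low[1]=2,low[2]=4,low[3]=0,low[4]=3,low[5]=4,low[6]=6,low[7]=?); scc=(scc[0]=0,scc[1]=2,scc[2]=4,scc[3]=0,scc[4]=1,scc[5]=4,scc[6]=3,scc[7]=?)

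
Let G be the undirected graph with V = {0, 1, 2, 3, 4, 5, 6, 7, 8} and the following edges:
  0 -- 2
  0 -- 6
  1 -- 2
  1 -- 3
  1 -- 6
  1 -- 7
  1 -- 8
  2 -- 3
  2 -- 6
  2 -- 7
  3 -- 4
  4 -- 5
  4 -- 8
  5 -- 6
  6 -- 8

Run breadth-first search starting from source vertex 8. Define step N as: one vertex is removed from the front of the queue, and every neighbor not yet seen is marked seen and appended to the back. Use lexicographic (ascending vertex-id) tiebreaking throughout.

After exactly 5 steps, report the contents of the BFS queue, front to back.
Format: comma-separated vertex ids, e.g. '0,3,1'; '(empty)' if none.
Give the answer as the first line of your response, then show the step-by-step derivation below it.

3,7,5,0

step 1: dequeue 8; queue=[1,4,6]; order=8
step 2: dequeue 1; queue=[4,6,2,3,7]; order=8,1
step 3: dequeue 4; queue=[6,2,3,7,5]; order=8,1,4
step 4: dequeue 6; queue=[2,3,7,5,0]; order=8,1,4,6
step 5: dequeue 2; queue=[3,7,5,0]; order=8,1,4,6,2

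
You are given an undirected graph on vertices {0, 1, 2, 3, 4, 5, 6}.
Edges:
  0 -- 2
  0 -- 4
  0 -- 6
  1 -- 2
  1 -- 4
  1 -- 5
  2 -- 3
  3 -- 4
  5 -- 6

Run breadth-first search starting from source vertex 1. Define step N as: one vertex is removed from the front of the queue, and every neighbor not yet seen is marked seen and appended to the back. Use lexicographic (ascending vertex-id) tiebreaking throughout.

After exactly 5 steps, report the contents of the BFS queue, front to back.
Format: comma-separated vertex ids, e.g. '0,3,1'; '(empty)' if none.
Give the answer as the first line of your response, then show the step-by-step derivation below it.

3,6

step 1: dequeue 1; queue=[2,4,5]; order=1
step 2: dequeue 2; queue=[4,5,0,3]; order=1,2
step 3: dequeue 4; queue=[5,0,3]; order=1,2,4
step 4: dequeue 5; queue=[0,3,6]; order=1,2,4,5
step 5: dequeue 0; queue=[3,6]; order=1,2,4,5,0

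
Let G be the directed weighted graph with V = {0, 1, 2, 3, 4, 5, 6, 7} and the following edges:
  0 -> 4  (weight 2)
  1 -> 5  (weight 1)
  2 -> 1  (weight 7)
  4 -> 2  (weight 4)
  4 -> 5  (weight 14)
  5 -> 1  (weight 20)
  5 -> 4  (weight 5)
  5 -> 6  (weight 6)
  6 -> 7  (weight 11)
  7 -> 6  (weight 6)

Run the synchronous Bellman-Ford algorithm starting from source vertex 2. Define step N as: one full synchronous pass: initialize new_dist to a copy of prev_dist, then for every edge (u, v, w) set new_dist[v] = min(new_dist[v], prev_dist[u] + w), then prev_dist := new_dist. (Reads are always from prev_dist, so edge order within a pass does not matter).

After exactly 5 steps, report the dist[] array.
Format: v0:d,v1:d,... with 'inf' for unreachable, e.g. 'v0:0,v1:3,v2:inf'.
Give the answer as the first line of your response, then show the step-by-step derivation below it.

v0:inf,v1:7,v2:0,v3:inf,v4:13,v5:8,v6:14,v7:25

step 1: dist = v0:inf,v1:7,v2:0,v3:inf,v4:inf,v5:inf,v6:inf,v7:inf
step 2: dist = v0:inf,v1:7,v2:0,v3:inf,v4:inf,v5:8,v6:inf,v7:inf
step 3: dist = v0:inf,v1:7,v2:0,v3:inf,v4:13,v5:8,v6:14,v7:inf
step 4: dist = v0:inf,v1:7,v2:0,v3:inf,v4:13,v5:8,v6:14,v7:25
step 5: dist = v0:inf,v1:7,v2:0,v3:inf,v4:13,v5:8,v6:14,v7:25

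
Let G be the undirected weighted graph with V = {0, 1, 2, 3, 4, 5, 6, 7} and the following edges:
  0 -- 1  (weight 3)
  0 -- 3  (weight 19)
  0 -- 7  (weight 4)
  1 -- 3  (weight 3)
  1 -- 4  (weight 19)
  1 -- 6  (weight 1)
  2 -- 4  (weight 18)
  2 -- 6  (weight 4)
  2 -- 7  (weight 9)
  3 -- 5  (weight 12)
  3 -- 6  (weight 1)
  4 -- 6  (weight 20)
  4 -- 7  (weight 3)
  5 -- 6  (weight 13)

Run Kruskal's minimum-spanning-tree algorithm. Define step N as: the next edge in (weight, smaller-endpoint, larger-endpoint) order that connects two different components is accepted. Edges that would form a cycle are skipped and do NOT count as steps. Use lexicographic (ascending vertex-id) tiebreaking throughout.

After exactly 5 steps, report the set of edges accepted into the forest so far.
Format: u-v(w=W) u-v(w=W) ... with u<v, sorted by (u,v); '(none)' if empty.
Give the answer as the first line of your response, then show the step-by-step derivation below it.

0-1(w=3) 0-7(w=4) 1-6(w=1) 3-6(w=1) 4-7(w=3)

step 1: add edge 1-6 (w=1); MST = {1-6(w=1)}
step 2: add edge 3-6 (w=1); MST = {1-6(w=1) 3-6(w=1)}
step 3: add edge 0-1 (w=3); MST = {0-1(w=3) 1-6(w=1) 3-6(w=1)}
step 4: add edge 4-7 (w=3); MST = {0-1(w=3) 1-6(w=1) 3-6(w=1) 4-7(w=3)}
step 5: add edge 0-7 (w=4); MST = {0-1(w=3) 0-7(w=4) 1-6(w=1) 3-6(w=1) 4-7(w=3)}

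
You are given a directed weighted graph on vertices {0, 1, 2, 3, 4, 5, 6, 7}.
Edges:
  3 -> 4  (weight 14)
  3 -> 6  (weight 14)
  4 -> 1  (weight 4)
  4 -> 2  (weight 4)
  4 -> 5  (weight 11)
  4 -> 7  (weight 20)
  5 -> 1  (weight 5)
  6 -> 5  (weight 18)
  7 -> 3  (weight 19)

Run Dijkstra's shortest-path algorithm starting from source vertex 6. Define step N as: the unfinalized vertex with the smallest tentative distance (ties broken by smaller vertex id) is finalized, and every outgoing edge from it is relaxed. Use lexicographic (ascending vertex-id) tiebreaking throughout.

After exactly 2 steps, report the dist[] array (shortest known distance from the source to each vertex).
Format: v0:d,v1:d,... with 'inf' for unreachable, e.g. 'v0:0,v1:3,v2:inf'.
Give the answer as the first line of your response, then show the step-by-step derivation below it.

v0:inf,v1:23,v2:inf,v3:inf,v4:inf,v5:18,v6:0,v7:inf

step 1: dist = v0:inf,v1:inf,v2:inf,v3:inf,v4:inf,v5:18,v6:0,v7:inf
step 2: dist = v0:inf,v1:23,v2:inf,v3:inf,v4:inf,v5:18,v6:0,v7:inf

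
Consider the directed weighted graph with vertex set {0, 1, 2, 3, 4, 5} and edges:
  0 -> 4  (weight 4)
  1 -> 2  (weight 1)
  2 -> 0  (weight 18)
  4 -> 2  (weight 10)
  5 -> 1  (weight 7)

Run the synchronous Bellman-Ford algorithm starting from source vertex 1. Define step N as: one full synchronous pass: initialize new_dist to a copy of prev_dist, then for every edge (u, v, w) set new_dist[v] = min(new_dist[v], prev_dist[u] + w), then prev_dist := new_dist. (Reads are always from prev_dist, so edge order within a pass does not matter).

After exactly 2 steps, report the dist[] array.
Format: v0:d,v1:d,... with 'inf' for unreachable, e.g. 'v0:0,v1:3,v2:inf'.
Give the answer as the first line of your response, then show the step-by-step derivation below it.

v0:19,v1:0,v2:1,v3:inf,v4:inf,v5:inf

step 1: dist = v0:inf,v1:0,v2:1,v3:inf,v4:inf,v5:inf
step 2: dist = v0:19,v1:0,v2:1,v3:inf,v4:inf,v5:inf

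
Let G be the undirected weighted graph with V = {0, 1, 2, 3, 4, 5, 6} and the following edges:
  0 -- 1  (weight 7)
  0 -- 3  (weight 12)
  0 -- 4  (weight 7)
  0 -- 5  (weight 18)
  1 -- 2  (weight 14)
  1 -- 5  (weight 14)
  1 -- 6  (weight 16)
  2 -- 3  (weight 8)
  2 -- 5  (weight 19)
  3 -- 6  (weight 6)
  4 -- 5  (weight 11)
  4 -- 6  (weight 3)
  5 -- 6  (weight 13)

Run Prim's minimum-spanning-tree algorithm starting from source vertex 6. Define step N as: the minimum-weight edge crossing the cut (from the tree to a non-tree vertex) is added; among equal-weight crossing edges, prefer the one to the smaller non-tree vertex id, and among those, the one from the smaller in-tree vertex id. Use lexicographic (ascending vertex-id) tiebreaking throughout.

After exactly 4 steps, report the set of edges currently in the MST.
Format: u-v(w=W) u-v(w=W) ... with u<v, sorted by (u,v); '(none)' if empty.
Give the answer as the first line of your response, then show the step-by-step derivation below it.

0-1(w=7) 0-4(w=7) 3-6(w=6) 4-6(w=3)

step 1: add edge 4-6 (w=3); MST = {4-6(w=3)}
step 2: add edge 3-6 (w=6); MST = {3-6(w=6) 4-6(w=3)}
step 3: add edge 0-4 (w=7); MST = {0-4(w=7) 3-6(w=6) 4-6(w=3)}
step 4: add edge 0-1 (w=7); MST = {0-1(w=7) 0-4(w=7) 3-6(w=6) 4-6(w=3)}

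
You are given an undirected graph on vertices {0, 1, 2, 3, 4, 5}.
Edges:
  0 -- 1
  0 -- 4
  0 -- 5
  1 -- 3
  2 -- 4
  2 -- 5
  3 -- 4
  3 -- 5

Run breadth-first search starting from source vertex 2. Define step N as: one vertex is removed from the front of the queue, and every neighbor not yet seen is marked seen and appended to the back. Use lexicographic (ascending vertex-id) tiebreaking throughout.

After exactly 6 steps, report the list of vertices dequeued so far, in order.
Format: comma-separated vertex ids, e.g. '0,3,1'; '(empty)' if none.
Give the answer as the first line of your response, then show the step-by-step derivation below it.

2,4,5,0,3,1

step 1: dequeue 2; queue=[4,5]; order=2
step 2: dequeue 4; queue=[5,0,3]; order=2,4
step 3: dequeue 5; queue=[0,3]; order=2,4,5
step 4: dequeue 0; queue=[3,1]; order=2,4,5,0
step 5: dequeue 3; queue=[1]; order=2,4,5,0,3
step 6: dequeue 1; queue=[(empty)]; order=2,4,5,0,3,1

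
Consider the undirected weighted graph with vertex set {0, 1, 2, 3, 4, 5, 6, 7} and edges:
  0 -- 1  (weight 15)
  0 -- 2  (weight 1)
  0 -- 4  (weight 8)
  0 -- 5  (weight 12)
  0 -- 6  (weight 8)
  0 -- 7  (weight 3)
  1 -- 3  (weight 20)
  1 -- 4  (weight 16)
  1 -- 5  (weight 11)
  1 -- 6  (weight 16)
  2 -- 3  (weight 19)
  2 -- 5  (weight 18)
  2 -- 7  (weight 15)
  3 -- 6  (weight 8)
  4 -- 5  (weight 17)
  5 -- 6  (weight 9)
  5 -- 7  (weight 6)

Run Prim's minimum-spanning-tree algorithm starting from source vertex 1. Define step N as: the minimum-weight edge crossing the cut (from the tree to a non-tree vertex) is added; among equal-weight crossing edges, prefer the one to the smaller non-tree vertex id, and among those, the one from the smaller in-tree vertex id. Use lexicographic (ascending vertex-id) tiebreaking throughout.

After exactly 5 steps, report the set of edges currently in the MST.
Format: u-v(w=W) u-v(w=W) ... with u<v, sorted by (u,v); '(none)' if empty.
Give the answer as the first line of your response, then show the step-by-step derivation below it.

0-2(w=1) 0-4(w=8) 0-7(w=3) 1-5(w=11) 5-7(w=6)

step 1: add edge 1-5 (w=11); MST = {1-5(w=11)}
step 2: add edge 5-7 (w=6); MST = {1-5(w=11) 5-7(w=6)}
step 3: add edge 0-7 (w=3); MST = {0-7(w=3) 1-5(w=11) 5-7(w=6)}
step 4: add edge 0-2 (w=1); MST = {0-2(w=1) 0-7(w=3) 1-5(w=11) 5-7(w=6)}
step 5: add edge 0-4 (w=8); MST = {0-2(w=1) 0-4(w=8) 0-7(w=3) 1-5(w=11) 5-7(w=6)}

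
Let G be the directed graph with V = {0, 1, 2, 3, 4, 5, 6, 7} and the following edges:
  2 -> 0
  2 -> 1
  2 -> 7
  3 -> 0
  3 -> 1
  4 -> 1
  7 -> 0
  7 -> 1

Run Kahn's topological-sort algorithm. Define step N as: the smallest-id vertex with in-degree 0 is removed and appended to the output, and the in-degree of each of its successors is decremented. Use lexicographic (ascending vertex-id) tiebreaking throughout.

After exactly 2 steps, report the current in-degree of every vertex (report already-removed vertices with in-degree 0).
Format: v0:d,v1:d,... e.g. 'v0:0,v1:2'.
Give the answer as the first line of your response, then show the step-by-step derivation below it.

v0:1,v1:2,v2:0,v3:0,v4:0,v5:0,v6:0,v7:0

step 1: output 2; order=[2]; indeg=(2,3,0,0,0,0,0,0)
step 2: output 3; order=[2,3]; indeg=(1,2,0,0,0,0,0,0)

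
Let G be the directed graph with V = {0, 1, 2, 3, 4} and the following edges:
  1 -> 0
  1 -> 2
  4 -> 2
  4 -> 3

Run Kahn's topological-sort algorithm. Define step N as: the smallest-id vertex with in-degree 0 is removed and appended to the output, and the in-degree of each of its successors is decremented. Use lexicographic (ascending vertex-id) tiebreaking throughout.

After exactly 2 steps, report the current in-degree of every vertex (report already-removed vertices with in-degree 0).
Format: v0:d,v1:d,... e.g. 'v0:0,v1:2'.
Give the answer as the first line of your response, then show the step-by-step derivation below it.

v0:0,v1:0,v2:1,v3:1,v4:0

step 1: output 1; order=[1]; indeg=(0,0,1,1,0)
step 2: output 0; order=[1,0]; indeg=(0,0,1,1,0)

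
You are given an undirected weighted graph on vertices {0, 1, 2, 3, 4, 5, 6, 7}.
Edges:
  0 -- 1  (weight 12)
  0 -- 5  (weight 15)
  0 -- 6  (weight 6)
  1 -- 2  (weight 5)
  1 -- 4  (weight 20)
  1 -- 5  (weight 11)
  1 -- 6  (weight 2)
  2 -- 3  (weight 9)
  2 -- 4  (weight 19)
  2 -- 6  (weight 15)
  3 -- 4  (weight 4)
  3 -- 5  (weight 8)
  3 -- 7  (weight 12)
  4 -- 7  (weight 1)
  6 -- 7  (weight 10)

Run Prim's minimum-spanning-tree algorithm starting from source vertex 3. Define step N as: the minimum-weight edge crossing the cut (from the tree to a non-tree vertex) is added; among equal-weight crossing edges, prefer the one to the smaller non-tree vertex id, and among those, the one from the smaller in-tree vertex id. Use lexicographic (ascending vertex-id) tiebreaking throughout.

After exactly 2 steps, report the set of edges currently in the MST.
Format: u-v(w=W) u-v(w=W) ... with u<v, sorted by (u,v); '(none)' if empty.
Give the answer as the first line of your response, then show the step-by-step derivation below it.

3-4(w=4) 4-7(w=1)

step 1: add edge 3-4 (w=4); MST = {3-4(w=4)}
step 2: add edge 4-7 (w=1); MST = {3-4(w=4) 4-7(w=1)}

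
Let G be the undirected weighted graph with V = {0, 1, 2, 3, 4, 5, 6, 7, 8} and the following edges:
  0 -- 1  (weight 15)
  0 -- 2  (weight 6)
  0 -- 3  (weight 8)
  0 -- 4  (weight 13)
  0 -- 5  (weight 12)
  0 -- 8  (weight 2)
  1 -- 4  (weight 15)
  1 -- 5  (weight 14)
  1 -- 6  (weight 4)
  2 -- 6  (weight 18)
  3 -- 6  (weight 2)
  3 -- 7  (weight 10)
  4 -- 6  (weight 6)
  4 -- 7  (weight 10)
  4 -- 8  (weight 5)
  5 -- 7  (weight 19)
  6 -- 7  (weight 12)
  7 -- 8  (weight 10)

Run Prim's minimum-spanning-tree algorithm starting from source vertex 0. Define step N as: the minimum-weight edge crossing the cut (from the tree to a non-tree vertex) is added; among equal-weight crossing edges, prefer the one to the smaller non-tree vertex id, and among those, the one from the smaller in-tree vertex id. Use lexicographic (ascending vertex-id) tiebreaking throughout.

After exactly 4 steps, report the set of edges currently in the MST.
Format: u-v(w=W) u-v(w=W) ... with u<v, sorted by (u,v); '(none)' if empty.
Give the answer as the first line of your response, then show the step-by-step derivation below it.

0-2(w=6) 0-8(w=2) 4-6(w=6) 4-8(w=5)

step 1: add edge 0-8 (w=2); MST = {0-8(w=2)}
step 2: add edge 4-8 (w=5); MST = {0-8(w=2) 4-8(w=5)}
step 3: add edge 0-2 (w=6); MST = {0-2(w=6) 0-8(w=2) 4-8(w=5)}
step 4: add edge 4-6 (w=6); MST = {0-2(w=6) 0-8(w=2) 4-6(w=6) 4-8(w=5)}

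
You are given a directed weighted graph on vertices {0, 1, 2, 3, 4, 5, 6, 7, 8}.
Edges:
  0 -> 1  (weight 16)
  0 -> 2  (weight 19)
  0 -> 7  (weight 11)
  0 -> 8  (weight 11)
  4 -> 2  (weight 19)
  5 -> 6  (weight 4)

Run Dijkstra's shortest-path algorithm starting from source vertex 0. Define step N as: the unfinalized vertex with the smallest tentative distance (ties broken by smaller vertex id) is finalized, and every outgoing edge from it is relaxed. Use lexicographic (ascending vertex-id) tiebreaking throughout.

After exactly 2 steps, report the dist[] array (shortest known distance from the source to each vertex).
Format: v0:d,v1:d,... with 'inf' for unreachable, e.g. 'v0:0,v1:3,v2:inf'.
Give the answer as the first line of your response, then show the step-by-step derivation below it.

v0:0,v1:16,v2:19,v3:inf,v4:inf,v5:inf,v6:inf,v7:11,v8:11

step 1: dist = v0:0,v1:16,v2:19,v3:inf,v4:inf,v5:inf,v6:inf,v7:11,v8:11
step 2: dist = v0:0,v1:16,v2:19,v3:inf,v4:inf,v5:inf,v6:inf,v7:11,v8:11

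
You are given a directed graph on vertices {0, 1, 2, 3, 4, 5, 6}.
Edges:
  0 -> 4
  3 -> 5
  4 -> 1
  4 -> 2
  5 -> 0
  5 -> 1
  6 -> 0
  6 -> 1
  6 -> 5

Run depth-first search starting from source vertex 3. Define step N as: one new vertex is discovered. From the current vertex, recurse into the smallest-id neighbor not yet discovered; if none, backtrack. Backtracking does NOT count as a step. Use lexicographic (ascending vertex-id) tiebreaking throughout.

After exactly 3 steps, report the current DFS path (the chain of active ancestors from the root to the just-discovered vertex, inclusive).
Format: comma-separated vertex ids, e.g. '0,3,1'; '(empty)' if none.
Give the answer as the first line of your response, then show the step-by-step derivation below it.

3,5,0

step 1: discover 3; path=3; order=3
step 2: discover 5; path=3>5; order=3,5
step 3: discover 0; path=3>5>0; order=3,5,0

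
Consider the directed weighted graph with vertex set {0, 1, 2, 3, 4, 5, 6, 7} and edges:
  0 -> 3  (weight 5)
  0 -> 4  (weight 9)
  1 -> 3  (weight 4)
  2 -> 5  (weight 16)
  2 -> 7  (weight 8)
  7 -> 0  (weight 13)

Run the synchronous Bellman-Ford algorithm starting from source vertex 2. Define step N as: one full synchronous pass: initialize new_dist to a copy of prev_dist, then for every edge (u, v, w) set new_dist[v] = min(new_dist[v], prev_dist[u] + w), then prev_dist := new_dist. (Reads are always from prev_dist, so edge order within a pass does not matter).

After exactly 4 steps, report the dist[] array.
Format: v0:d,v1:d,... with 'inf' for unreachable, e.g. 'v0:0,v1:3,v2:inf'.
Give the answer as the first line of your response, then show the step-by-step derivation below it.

v0:21,v1:inf,v2:0,v3:26,v4:30,v5:16,v6:inf,v7:8

step 1: dist = v0:inf,v1:inf,v2:0,v3:inf,v4:inf,v5:16,v6:inf,v7:8
step 2: dist = v0:21,v1:inf,v2:0,v3:inf,v4:inf,v5:16,v6:inf,v7:8
step 3: dist = v0:21,v1:inf,v2:0,v3:26,v4:30,v5:16,v6:inf,v7:8
step 4: dist = v0:21,v1:inf,v2:0,v3:26,v4:30,v5:16,v6:inf,v7:8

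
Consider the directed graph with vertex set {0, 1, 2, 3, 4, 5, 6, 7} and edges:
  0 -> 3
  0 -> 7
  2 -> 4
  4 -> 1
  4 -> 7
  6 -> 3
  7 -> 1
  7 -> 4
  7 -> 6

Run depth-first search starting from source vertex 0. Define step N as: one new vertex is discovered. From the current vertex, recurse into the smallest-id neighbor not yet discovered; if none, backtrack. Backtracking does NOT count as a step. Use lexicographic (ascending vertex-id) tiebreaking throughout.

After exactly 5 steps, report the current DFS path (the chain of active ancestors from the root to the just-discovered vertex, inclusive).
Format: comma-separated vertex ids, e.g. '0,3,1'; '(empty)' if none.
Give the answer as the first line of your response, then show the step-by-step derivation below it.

0,7,4

step 1: discover 0; path=0; order=0
step 2: discover 3; path=0>3; order=0,3
step 3: discover 7; path=0>7; order=0,3,7
step 4: discover 1; path=0>7>1; order=0,3,7,1
step 5: discover 4; path=0>7>4; order=0,3,7,1,4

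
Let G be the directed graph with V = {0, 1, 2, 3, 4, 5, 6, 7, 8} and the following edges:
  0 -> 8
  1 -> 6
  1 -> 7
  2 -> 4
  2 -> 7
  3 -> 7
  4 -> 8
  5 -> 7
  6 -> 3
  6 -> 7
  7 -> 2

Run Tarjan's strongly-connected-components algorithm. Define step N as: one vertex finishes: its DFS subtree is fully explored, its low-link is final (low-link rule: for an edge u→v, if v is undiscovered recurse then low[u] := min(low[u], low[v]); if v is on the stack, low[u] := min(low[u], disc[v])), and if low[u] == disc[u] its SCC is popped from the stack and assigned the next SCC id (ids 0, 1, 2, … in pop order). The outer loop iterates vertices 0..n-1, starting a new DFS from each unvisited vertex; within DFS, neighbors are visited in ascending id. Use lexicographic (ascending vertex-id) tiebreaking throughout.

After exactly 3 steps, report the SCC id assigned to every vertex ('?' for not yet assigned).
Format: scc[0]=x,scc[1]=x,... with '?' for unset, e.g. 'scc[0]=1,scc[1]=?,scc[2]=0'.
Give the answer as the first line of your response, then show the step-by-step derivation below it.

scc[0]=1,scc[1]=?,scc[2]=?,scc[3]=?,scc[4]=2,scc[5]=?,scc[6]=?,scc[7]=?,scc[8]=0

step 1: low=(low[0]=0,low[1]=?,low[2]=?,low[3]=?,low[4]=?,low[5]=?,low[6]=?,low[7]=?,low[8]=1); scc=(scc[0]=?,scc[1]=?,scc[2]=?,scc[3]=?,scc[4]=?,scc[5]=?,scc[6]=?,scc[7]=?,scc[8]=0)
step 2: low=(low[0]=0,low[1]=?,low[2]=?,low[3]=?,low[4]=?,low[5]=?,low[6]=?,low[7]=?,low[8]=1); scc=(scc[0]=1,scc[1]=?,scc[2]=?,scc[3]=?,scc[4]=?,scc[5]=?,scc[6]=?,scc[7]=?,scc[8]=0)
step 3: low=(low[0]=0,low[1]=2,low[2]=6,low[3]=4,low[4]=7,low[5]=?,low[6]=3,low[7]=5,low[8]=1); scc=(scc[0]=1,scc[1]=?,scc[2]=?,scc[3]=?,scc[4]=2,scc[5]=?,scc[6]=?,scc[7]=?,scc[8]=0)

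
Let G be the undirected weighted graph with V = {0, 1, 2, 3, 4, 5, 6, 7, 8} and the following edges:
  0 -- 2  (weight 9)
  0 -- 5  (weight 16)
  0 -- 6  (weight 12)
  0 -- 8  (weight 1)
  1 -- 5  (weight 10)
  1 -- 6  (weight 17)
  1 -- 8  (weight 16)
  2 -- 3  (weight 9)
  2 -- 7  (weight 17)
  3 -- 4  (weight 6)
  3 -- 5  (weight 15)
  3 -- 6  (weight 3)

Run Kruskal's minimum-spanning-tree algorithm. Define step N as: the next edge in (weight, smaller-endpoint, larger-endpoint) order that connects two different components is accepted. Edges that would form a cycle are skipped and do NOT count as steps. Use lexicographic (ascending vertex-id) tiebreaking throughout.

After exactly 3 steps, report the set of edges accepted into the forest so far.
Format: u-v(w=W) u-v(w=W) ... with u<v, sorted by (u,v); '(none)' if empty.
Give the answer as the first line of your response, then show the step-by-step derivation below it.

0-8(w=1) 3-4(w=6) 3-6(w=3)

step 1: add edge 0-8 (w=1); MST = {0-8(w=1)}
step 2: add edge 3-6 (w=3); MST = {0-8(w=1) 3-6(w=3)}
step 3: add edge 3-4 (w=6); MST = {0-8(w=1) 3-4(w=6) 3-6(w=3)}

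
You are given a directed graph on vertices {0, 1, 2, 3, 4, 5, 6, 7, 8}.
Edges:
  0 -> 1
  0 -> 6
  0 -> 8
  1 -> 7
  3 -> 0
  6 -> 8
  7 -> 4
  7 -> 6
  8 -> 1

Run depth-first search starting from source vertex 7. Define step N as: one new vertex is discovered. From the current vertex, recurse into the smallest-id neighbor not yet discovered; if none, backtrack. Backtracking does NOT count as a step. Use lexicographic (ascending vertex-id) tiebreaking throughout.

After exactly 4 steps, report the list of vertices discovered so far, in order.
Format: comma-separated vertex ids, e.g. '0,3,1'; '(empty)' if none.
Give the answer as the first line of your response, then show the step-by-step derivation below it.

7,4,6,8

step 1: discover 7; path=7; order=7
step 2: discover 4; path=7>4; order=7,4
step 3: discover 6; path=7>6; order=7,4,6
step 4: discover 8; path=7>6>8; order=7,4,6,8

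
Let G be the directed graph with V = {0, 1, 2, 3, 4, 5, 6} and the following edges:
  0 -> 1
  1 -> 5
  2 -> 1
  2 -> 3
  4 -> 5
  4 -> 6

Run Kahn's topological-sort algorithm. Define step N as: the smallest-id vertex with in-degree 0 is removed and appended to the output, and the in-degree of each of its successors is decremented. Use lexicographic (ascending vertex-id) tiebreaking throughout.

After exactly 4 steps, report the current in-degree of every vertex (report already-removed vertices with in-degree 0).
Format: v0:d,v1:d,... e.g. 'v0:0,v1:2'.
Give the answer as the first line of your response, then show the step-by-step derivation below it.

v0:0,v1:0,v2:0,v3:0,v4:0,v5:1,v6:1

step 1: output 0; order=[0]; indeg=(0,1,0,1,0,2,1)
step 2: output 2; order=[0,2]; indeg=(0,0,0,0,0,2,1)
step 3: output 1; order=[0,2,1]; indeg=(0,0,0,0,0,1,1)
step 4: output 3; order=[0,2,1,3]; indeg=(0,0,0,0,0,1,1)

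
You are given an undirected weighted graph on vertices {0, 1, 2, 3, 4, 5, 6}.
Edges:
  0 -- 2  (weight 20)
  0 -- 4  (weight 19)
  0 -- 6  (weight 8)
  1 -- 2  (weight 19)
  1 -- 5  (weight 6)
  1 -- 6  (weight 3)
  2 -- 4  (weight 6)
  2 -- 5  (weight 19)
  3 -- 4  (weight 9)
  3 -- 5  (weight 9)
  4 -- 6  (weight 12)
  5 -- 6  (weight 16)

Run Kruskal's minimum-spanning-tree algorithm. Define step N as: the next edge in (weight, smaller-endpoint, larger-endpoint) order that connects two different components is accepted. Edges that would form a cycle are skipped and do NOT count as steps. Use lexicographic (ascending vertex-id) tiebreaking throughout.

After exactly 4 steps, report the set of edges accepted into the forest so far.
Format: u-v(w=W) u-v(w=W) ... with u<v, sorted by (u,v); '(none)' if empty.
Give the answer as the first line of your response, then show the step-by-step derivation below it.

0-6(w=8) 1-5(w=6) 1-6(w=3) 2-4(w=6)

step 1: add edge 1-6 (w=3); MST = {1-6(w=3)}
step 2: add edge 1-5 (w=6); MST = {1-5(w=6) 1-6(w=3)}
step 3: add edge 2-4 (w=6); MST = {1-5(w=6) 1-6(w=3) 2-4(w=6)}
step 4: add edge 0-6 (w=8); MST = {0-6(w=8) 1-5(w=6) 1-6(w=3) 2-4(w=6)}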